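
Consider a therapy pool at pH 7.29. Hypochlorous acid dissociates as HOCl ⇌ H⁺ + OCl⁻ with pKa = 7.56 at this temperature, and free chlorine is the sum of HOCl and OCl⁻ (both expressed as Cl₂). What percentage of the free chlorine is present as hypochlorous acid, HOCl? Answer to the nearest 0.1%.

65.1%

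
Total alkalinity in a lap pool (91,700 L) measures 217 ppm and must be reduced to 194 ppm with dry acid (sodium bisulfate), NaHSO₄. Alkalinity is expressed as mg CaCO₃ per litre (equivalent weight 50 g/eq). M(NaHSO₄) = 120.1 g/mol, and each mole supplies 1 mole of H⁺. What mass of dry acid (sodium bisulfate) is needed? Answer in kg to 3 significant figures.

5.07 kg

Alkalinity to neutralize: (217 − 194) = 23 mg/L as CaCO₃ × 91,700 L = 2109 g as CaCO₃.
Equivalents of H⁺ required: 2109 ÷ 50 g/eq = 42.18 eq = 42.18 mol NaHSO₄.
Mass of NaHSO₄: 42.18 × 120.1 = 5066 g.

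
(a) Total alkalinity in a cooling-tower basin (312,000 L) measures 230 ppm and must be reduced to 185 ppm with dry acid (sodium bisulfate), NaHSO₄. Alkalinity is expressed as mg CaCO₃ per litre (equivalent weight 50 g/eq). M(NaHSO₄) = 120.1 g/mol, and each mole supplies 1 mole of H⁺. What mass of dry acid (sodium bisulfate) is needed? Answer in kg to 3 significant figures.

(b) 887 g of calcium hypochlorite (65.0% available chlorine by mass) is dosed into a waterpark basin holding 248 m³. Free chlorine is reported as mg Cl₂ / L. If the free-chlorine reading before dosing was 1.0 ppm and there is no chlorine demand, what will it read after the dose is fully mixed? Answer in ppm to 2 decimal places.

(a) 33.7 kg; (b) 3.32 ppm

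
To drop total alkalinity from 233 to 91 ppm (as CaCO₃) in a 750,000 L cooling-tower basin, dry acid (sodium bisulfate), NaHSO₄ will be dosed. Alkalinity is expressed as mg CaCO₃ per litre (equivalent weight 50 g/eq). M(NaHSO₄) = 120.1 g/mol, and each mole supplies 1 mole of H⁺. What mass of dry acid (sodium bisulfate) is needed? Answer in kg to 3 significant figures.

256 kg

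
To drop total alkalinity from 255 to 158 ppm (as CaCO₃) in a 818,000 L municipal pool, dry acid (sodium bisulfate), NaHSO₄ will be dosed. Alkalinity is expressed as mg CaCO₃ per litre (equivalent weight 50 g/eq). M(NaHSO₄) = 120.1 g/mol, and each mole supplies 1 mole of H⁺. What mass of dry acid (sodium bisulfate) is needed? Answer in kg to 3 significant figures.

Alkalinity to neutralize: (255 − 158) = 97 mg/L as CaCO₃ × 818,000 L = 79,350 g as CaCO₃.
Equivalents of H⁺ required: 79,350 ÷ 50 g/eq = 1587 eq = 1587 mol NaHSO₄.
Mass of NaHSO₄: 1587 × 120.1 = 190,600 g.

191 kg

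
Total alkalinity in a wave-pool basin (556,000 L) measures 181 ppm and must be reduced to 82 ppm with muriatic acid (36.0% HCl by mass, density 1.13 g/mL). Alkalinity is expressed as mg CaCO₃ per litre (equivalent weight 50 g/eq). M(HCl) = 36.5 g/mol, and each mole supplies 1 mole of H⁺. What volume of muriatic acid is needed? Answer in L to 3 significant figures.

Alkalinity to neutralize: (181 − 82) = 99 mg/L as CaCO₃ × 556,000 L = 55,040 g as CaCO₃.
Equivalents of H⁺ required: 55,040 ÷ 50 g/eq = 1101 eq = 1101 mol HCl.
Mass of HCl: 1101 × 36.5 = 40,180 g.
Mass of 36.0% solution: 40,180 / 0.36 = 111,600 g.
Volume: 111,600 g ÷ 1.13 g/mL = 98,780 mL.

98.8 L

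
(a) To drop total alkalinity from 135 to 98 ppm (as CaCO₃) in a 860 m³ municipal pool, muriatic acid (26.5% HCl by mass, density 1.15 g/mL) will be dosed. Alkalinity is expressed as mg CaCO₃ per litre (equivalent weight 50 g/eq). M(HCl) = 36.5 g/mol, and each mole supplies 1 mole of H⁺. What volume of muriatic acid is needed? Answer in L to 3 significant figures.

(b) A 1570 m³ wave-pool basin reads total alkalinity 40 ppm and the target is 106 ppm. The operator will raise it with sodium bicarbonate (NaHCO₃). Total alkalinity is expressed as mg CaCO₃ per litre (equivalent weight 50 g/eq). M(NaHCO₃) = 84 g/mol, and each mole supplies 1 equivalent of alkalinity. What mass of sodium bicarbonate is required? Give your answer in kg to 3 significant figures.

(a) 76.2 L; (b) 174 kg

(a) Volume: 860 m³ = 860,000 L.
(a) Alkalinity to neutralize: (135 − 98) = 37 mg/L as CaCO₃ × 860,000 L = 31,820 g as CaCO₃.
(a) Equivalents of H⁺ required: 31,820 ÷ 50 g/eq = 636.4 eq = 636.4 mol HCl.
(a) Mass of HCl: 636.4 × 36.5 = 23,230 g.
(a) Mass of 26.5% solution: 23,230 / 0.265 = 87,660 g.
(a) Volume: 87,660 g ÷ 1.15 g/mL = 76,220 mL.

(b) Volume: 1570 m³ = 1,570,000 L.
(b) Alkalinity to add: (106 − 40) = 66 mg/L as CaCO₃ × 1,570,000 L = 103,600 g as CaCO₃.
(b) Equivalents: 103,600 g ÷ 50 g/eq = 2072 eq.
(b) NaHCO₃ supplies 1 eq per mole → 2072 mol.
(b) Mass: 2072 mol × 84 g/mol = 174,100 g.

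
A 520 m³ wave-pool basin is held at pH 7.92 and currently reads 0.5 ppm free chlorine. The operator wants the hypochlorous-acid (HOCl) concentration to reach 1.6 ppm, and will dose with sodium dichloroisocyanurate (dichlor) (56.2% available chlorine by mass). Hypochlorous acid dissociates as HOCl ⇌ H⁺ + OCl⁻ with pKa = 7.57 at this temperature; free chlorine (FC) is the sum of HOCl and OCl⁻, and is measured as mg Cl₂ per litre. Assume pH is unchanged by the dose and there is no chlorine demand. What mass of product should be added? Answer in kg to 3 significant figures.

4.33 kg

Volume: 520 m³ = 520,000 L.
[OCl⁻]/[HOCl] = 10^(pH − pKa) = 10^(7.92 − 7.57) = 2.239; fraction as HOCl = 1/(1 + 2.239) = 0.3088.
Free chlorine required for 1.6 ppm HOCl: 1.6 / 0.3088 = 5.182 ppm.
FC to add: 5.182 − 0.5 = 4.682 mg/L as Cl₂.
Cl₂ equivalent: 4.682 mg/L × 520,000 L = 2435 g.
Product at 56.2% available Cl: 2435 / 0.562 = 4332 g.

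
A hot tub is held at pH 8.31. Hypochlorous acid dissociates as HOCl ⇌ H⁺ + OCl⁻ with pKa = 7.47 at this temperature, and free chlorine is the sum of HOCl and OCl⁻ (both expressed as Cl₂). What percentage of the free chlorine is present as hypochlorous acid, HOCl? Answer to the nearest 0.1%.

12.6%

[OCl⁻]/[HOCl] = 10^(pH − pKa) = 10^(8.31 − 7.47) = 10^0.84 = 6.918.
Fraction as HOCl = 1 / (1 + 6.918) = 0.1263.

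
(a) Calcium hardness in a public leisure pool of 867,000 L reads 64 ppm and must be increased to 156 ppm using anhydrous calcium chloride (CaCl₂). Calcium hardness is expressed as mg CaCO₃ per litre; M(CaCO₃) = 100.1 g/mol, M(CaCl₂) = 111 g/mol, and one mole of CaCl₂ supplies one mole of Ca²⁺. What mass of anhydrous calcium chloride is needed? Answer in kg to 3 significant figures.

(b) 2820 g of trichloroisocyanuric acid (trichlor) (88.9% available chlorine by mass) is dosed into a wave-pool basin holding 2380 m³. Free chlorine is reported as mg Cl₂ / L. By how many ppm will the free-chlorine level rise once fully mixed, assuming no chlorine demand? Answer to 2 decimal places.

(a) Hardness to add: (156 − 64) = 92 mg/L as CaCO₃ × 867,000 L = 79,760 g as CaCO₃.
(a) Moles of Ca²⁺ (1 mol Ca²⁺ ≡ 1 mol CaCO₃): 79,760 / 100.1 g/mol = 796.8 mol.
(a) Mass of CaCl₂: 796.8 × 111 = 88,450 g.

(b) Volume: 2380 m³ = 2,380,000 L.
(b) Available chlorine delivered: 2820 g × 0.889 = 2507 g as Cl₂.
(b) Concentration rise: 2507 g / 2,380,000 L = 1.053 mg/L = 1.05 ppm.

(a) 88.4 kg; (b) 1.05 ppm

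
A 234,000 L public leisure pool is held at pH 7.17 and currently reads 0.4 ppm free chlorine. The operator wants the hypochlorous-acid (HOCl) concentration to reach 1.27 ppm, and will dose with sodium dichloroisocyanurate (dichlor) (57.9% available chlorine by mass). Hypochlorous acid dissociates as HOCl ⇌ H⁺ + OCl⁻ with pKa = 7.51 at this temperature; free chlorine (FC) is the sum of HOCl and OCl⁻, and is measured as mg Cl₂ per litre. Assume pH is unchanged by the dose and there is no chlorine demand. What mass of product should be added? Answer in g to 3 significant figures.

[OCl⁻]/[HOCl] = 10^(pH − pKa) = 10^(7.17 − 7.51) = 0.4571; fraction as HOCl = 1/(1 + 0.4571) = 0.6863.
Free chlorine required for 1.27 ppm HOCl: 1.27 / 0.6863 = 1.851 ppm.
FC to add: 1.851 − 0.4 = 1.451 mg/L as Cl₂.
Cl₂ equivalent: 1.451 mg/L × 234,000 L = 339.4 g.
Product at 57.9% available Cl: 339.4 / 0.579 = 586.2 g.

586 g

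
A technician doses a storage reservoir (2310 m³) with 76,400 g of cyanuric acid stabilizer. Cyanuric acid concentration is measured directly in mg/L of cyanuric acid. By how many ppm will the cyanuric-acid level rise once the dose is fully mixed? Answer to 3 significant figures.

Volume: 2310 m³ = 2,310,000 L.
Rise: 76,400 g / 2,310,000 L × 1000 = 33.07 mg/L.

33.1 ppm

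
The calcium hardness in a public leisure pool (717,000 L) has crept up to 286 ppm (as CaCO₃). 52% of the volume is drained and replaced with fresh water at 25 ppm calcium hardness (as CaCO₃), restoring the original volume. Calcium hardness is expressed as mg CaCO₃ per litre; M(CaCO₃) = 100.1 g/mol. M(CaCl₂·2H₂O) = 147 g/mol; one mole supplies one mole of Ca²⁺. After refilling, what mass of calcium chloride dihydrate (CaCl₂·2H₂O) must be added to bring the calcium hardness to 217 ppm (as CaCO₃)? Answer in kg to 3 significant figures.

70.3 kg

After draining 52% and refilling: 286 × 0.48 + 25 × 0.52 = 150.28 ppm.
Deficit to target: 217 − 150.28 = 66.72 mg/L.
As CaCO₃: 66.72 mg/L × 717,000 L = 47,840 g; ÷ 100.1 = 477.9 mol Ca²⁺.
Mass: 477.9 × 147 = 70,250 g.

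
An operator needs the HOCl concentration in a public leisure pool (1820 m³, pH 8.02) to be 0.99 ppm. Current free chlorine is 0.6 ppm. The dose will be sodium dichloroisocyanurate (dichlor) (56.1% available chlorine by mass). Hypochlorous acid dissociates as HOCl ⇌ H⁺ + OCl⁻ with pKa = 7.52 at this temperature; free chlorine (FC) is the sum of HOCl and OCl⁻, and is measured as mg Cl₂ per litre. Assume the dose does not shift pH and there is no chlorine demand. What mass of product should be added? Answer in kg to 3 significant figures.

11.4 kg

Volume: 1820 m³ = 1,820,000 L.
[OCl⁻]/[HOCl] = 10^(pH − pKa) = 10^(8.02 − 7.52) = 3.162; fraction as HOCl = 1/(1 + 3.162) = 0.2403.
Free chlorine required for 0.99 ppm HOCl: 0.99 / 0.2403 = 4.121 ppm.
FC to add: 4.121 − 0.6 = 3.521 mg/L as Cl₂.
Cl₂ equivalent: 3.521 mg/L × 1,820,000 L = 6408 g.
Product at 56.1% available Cl: 6408 / 0.561 = 11,420 g.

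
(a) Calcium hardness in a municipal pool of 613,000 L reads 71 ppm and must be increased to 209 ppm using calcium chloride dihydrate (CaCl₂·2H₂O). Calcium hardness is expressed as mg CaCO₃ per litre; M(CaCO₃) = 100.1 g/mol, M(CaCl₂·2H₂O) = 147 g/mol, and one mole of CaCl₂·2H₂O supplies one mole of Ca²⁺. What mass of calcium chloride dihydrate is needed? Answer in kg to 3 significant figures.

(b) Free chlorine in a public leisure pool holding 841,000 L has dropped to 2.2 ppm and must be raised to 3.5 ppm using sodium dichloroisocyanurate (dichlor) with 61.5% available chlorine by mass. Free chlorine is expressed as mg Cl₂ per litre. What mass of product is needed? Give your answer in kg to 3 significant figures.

(a) 124 kg; (b) 1.78 kg

(a) Hardness to add: (209 − 71) = 138 mg/L as CaCO₃ × 613,000 L = 84,590 g as CaCO₃.
(a) Moles of Ca²⁺ (1 mol Ca²⁺ ≡ 1 mol CaCO₃): 84,590 / 100.1 g/mol = 845.1 mol.
(a) Mass of CaCl₂·2H₂O: 845.1 × 147 = 124,200 g.

(b) Chlorine deficit: 3.5 − 2.2 = 1.3 ppm = 1.3 mg/L as Cl₂.
(b) Cl₂ equivalent needed: 1.3 mg/L × 841,000 L = 1,093,000 mg = 1093 g.
(b) Product at 61.5% available chlorine: 1093 / 0.615 = 1778 g.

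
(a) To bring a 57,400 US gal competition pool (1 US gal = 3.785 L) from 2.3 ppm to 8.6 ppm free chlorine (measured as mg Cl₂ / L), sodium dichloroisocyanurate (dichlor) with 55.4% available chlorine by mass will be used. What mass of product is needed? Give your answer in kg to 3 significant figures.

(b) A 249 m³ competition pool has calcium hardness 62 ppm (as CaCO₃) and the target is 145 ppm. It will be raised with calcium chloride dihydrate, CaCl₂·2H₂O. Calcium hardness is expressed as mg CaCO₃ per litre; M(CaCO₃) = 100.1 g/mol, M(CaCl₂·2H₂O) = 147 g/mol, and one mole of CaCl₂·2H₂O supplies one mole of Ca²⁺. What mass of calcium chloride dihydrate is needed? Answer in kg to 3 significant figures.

(a) Volume: 57,400 US gal × 3.785 L/gal = 217,259 L.
(a) Chlorine deficit: 8.6 − 2.3 = 6.3 ppm = 6.3 mg/L as Cl₂.
(a) Cl₂ equivalent needed: 6.3 mg/L × 217,259 L = 1,369,000 mg = 1369 g.
(a) Product at 55.4% available chlorine: 1369 / 0.554 = 2471 g.

(b) Volume: 249 m³ = 249,000 L.
(b) Hardness to add: (145 − 62) = 83 mg/L as CaCO₃ × 249,000 L = 20,670 g as CaCO₃.
(b) Moles of Ca²⁺ (1 mol Ca²⁺ ≡ 1 mol CaCO₃): 20,670 / 100.1 g/mol = 206.5 mol.
(b) Mass of CaCl₂·2H₂O: 206.5 × 147 = 30,350 g.

(a) 2.47 kg; (b) 30.4 kg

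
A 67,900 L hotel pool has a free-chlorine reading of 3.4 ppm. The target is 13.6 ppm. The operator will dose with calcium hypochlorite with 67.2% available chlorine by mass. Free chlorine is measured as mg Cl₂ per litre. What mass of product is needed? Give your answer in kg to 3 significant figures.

Chlorine deficit: 13.6 − 3.4 = 10.2 ppm = 10.2 mg/L as Cl₂.
Cl₂ equivalent needed: 10.2 mg/L × 67,900 L = 692,600 mg = 692.6 g.
Product at 67.2% available chlorine: 692.6 / 0.672 = 1031 g.

1.03 kg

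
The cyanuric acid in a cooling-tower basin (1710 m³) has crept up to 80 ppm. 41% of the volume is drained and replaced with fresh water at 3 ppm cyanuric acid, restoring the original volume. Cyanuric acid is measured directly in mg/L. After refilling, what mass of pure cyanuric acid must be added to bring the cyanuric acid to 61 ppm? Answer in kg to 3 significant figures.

Volume: 1710 m³ = 1,710,000 L.
After draining 41% and refilling: 80 × 0.59 + 3 × 0.41 = 48.43 ppm.
Deficit to target: 61 − 48.43 = 12.57 mg/L.
Mass: 12.57 mg/L × 1,710,000 L = 21,490 g cyanuric acid.

21.5 kg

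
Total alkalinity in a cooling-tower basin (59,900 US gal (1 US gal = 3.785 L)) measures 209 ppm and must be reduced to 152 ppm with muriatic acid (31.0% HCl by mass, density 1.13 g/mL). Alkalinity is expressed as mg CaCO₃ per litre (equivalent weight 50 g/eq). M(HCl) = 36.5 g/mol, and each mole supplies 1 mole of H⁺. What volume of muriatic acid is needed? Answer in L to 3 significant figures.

Volume: 59,900 US gal × 3.785 L/gal = 226,722 L.
Alkalinity to neutralize: (209 − 152) = 57 mg/L as CaCO₃ × 226,722 L = 12,920 g as CaCO₃.
Equivalents of H⁺ required: 12,920 ÷ 50 g/eq = 258.5 eq = 258.5 mol HCl.
Mass of HCl: 258.5 × 36.5 = 9434 g.
Mass of 31.0% solution: 9434 / 0.31 = 30,430 g.
Volume: 30,430 g ÷ 1.13 g/mL = 26,930 mL.

26.9 L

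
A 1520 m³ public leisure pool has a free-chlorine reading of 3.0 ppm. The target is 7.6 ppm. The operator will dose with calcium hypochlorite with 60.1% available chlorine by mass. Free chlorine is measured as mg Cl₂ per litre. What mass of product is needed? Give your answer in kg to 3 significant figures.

11.6 kg

Volume: 1520 m³ = 1,520,000 L.
Chlorine deficit: 7.6 − 3.0 = 4.6 ppm = 4.6 mg/L as Cl₂.
Cl₂ equivalent needed: 4.6 mg/L × 1,520,000 L = 6,992,000 mg = 6992 g.
Product at 60.1% available chlorine: 6992 / 0.601 = 11,630 g.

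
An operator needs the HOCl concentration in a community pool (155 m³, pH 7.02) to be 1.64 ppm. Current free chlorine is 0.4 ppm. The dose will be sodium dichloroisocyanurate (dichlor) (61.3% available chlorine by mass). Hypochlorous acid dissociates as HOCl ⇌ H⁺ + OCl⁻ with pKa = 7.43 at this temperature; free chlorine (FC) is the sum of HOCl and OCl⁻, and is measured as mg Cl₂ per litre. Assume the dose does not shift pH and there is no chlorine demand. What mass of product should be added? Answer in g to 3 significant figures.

Volume: 155 m³ = 155,000 L.
[OCl⁻]/[HOCl] = 10^(pH − pKa) = 10^(7.02 − 7.43) = 0.389; fraction as HOCl = 1/(1 + 0.389) = 0.7199.
Free chlorine required for 1.64 ppm HOCl: 1.64 / 0.7199 = 2.278 ppm.
FC to add: 2.278 − 0.4 = 1.878 mg/L as Cl₂.
Cl₂ equivalent: 1.878 mg/L × 155,000 L = 291.1 g.
Product at 61.3% available Cl: 291.1 / 0.613 = 474.9 g.

475 g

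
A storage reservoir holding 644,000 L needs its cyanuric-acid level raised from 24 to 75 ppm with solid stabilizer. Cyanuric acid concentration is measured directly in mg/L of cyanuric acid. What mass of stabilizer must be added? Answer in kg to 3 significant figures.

32.8 kg

CYA to add: (75 − 24) = 51 mg/L × 644,000 L = 32,840 g cyanuric acid.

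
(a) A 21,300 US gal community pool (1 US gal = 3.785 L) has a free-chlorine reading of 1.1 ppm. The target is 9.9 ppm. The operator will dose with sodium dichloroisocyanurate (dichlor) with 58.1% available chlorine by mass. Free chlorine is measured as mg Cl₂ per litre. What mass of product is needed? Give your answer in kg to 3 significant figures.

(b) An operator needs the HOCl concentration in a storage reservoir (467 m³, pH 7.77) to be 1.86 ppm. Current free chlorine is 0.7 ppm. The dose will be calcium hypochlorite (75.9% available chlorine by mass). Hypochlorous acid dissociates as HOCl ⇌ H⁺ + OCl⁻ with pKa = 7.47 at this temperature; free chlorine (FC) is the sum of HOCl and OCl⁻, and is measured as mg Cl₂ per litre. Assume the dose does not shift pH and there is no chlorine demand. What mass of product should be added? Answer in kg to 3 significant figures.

(a) Volume: 21,300 US gal × 3.785 L/gal = 80,620 L.
(a) Chlorine deficit: 9.9 − 1.1 = 8.8 ppm = 8.8 mg/L as Cl₂.
(a) Cl₂ equivalent needed: 8.8 mg/L × 80,620 L = 709,500 mg = 709.5 g.
(a) Product at 58.1% available chlorine: 709.5 / 0.581 = 1221 g.

(b) Volume: 467 m³ = 467,000 L.
(b) [OCl⁻]/[HOCl] = 10^(pH − pKa) = 10^(7.77 − 7.47) = 1.995; fraction as HOCl = 1/(1 + 1.995) = 0.3339.
(b) Free chlorine required for 1.86 ppm HOCl: 1.86 / 0.3339 = 5.571 ppm.
(b) FC to add: 5.571 − 0.7 = 4.871 mg/L as Cl₂.
(b) Cl₂ equivalent: 4.871 mg/L × 467,000 L = 2275 g.
(b) Product at 75.9% available Cl: 2275 / 0.759 = 2997 g.

(a) 1.22 kg; (b) 3.00 kg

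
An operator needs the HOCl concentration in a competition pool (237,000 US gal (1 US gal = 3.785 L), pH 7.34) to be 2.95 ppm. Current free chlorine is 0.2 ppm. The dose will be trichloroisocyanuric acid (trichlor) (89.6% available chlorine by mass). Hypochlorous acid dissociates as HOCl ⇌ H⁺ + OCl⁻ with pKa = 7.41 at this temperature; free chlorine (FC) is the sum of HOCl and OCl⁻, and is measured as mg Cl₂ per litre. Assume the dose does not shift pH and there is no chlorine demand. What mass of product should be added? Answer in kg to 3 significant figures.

Volume: 237,000 US gal × 3.785 L/gal = 897,045 L.
[OCl⁻]/[HOCl] = 10^(pH − pKa) = 10^(7.34 − 7.41) = 0.8511; fraction as HOCl = 1/(1 + 0.8511) = 0.5402.
Free chlorine required for 2.95 ppm HOCl: 2.95 / 0.5402 = 5.461 ppm.
FC to add: 5.461 − 0.2 = 5.261 mg/L as Cl₂.
Cl₂ equivalent: 5.261 mg/L × 897,045 L = 4719 g.
Product at 89.6% available Cl: 4719 / 0.896 = 5267 g.

5.27 kg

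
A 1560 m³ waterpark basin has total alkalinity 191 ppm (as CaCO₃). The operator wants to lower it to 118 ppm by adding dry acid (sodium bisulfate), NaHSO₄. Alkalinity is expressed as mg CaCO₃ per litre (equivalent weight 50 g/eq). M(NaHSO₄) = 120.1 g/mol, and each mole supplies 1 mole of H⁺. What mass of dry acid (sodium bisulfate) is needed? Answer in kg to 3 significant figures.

Volume: 1560 m³ = 1,560,000 L.
Alkalinity to neutralize: (191 − 118) = 73 mg/L as CaCO₃ × 1,560,000 L = 113,900 g as CaCO₃.
Equivalents of H⁺ required: 113,900 ÷ 50 g/eq = 2278 eq = 2278 mol NaHSO₄.
Mass of NaHSO₄: 2278 × 120.1 = 273,500 g.

274 kg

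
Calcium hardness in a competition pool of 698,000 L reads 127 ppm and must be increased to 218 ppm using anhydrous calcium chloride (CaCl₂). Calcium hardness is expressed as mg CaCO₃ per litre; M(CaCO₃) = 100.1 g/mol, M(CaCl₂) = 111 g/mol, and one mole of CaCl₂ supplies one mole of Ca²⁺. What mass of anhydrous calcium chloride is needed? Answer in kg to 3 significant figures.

Hardness to add: (218 − 127) = 91 mg/L as CaCO₃ × 698,000 L = 63,520 g as CaCO₃.
Moles of Ca²⁺ (1 mol Ca²⁺ ≡ 1 mol CaCO₃): 63,520 / 100.1 g/mol = 634.5 mol.
Mass of CaCl₂: 634.5 × 111 = 70,430 g.

70.4 kg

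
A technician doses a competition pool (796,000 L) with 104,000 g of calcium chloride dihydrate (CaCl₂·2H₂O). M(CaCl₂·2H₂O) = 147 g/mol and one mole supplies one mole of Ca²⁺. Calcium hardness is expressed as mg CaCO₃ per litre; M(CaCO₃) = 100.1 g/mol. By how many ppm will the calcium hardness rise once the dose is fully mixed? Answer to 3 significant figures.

89.0 ppm

Moles of Ca²⁺: 104,000 g ÷ 147 g/mol = 707.5 mol.
As CaCO₃: 707.5 mol × 100.1 g/mol = 70,820 g.
Rise: 70,820 g / 796,000 L × 1000 = 88.97 mg/L.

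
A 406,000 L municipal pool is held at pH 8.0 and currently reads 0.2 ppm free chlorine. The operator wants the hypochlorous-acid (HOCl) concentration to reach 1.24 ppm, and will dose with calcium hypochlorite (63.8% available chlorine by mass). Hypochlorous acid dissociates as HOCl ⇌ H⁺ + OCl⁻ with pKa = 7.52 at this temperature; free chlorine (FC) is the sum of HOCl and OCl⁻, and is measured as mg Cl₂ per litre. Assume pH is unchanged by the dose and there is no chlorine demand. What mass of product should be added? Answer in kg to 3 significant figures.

3.04 kg

[OCl⁻]/[HOCl] = 10^(pH − pKa) = 10^(8.0 − 7.52) = 3.02; fraction as HOCl = 1/(1 + 3.02) = 0.2488.
Free chlorine required for 1.24 ppm HOCl: 1.24 / 0.2488 = 4.985 ppm.
FC to add: 4.985 − 0.2 = 4.785 mg/L as Cl₂.
Cl₂ equivalent: 4.785 mg/L × 406,000 L = 1943 g.
Product at 63.8% available Cl: 1943 / 0.638 = 3045 g.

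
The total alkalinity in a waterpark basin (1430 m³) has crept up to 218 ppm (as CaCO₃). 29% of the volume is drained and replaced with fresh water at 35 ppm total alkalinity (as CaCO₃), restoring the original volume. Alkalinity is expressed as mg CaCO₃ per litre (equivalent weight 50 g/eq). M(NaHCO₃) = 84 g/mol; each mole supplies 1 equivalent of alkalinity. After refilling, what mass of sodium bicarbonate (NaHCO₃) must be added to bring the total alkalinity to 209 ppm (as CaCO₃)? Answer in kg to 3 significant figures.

106 kg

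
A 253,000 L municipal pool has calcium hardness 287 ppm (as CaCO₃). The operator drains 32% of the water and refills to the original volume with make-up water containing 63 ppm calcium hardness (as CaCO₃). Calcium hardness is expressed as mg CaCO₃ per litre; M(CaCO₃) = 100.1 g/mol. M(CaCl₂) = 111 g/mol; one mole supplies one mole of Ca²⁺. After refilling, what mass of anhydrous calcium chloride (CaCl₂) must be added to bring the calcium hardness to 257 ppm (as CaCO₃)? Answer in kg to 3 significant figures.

After draining 32% and refilling: 287 × 0.68 + 63 × 0.32 = 215.32 ppm.
Deficit to target: 257 − 215.32 = 41.68 mg/L.
As CaCO₃: 41.68 mg/L × 253,000 L = 10,550 g; ÷ 100.1 = 105.3 mol Ca²⁺.
Mass: 105.3 × 111 = 11,690 g.

11.7 kg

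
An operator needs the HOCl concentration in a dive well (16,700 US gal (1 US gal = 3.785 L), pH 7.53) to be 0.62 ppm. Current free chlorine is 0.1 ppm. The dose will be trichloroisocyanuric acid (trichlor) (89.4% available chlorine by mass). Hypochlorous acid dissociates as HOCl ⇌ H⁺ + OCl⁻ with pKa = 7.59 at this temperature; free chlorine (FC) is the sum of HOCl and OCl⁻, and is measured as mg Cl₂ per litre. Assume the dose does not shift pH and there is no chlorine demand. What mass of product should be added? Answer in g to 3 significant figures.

74.9 g

Volume: 16,700 US gal × 3.785 L/gal = 63,210 L.
[OCl⁻]/[HOCl] = 10^(pH − pKa) = 10^(7.53 − 7.59) = 0.871; fraction as HOCl = 1/(1 + 0.871) = 0.5345.
Free chlorine required for 0.62 ppm HOCl: 0.62 / 0.5345 = 1.16 ppm.
FC to add: 1.16 − 0.1 = 1.06 mg/L as Cl₂.
Cl₂ equivalent: 1.06 mg/L × 63,210 L = 67 g.
Product at 89.4% available Cl: 67 / 0.894 = 74.95 g.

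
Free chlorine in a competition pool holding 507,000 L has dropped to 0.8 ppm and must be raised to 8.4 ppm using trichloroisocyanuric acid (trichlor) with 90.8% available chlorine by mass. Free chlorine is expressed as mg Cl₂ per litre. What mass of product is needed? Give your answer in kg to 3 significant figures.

Chlorine deficit: 8.4 − 0.8 = 7.6 ppm = 7.6 mg/L as Cl₂.
Cl₂ equivalent needed: 7.6 mg/L × 507,000 L = 3,853,000 mg = 3853 g.
Product at 90.8% available chlorine: 3853 / 0.908 = 4244 g.

4.24 kg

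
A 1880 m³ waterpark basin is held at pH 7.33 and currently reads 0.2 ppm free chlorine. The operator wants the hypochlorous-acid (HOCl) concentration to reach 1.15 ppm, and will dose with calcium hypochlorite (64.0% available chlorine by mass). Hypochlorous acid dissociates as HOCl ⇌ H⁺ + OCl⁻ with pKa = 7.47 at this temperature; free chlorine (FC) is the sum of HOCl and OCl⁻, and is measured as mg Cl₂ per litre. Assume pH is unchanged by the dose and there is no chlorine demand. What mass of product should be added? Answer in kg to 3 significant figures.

5.24 kg

Volume: 1880 m³ = 1,880,000 L.
[OCl⁻]/[HOCl] = 10^(pH − pKa) = 10^(7.33 − 7.47) = 0.7244; fraction as HOCl = 1/(1 + 0.7244) = 0.5799.
Free chlorine required for 1.15 ppm HOCl: 1.15 / 0.5799 = 1.983 ppm.
FC to add: 1.983 − 0.2 = 1.783 mg/L as Cl₂.
Cl₂ equivalent: 1.783 mg/L × 1,880,000 L = 3352 g.
Product at 64.0% available Cl: 3352 / 0.64 = 5238 g.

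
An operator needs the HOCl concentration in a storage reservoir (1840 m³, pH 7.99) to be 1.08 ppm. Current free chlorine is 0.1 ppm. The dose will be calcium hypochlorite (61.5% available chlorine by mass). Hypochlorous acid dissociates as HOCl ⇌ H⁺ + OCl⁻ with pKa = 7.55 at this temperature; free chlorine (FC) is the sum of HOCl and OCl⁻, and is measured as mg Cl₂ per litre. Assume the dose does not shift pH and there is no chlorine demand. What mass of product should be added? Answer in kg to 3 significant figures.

11.8 kg

Volume: 1840 m³ = 1,840,000 L.
[OCl⁻]/[HOCl] = 10^(pH − pKa) = 10^(7.99 − 7.55) = 2.754; fraction as HOCl = 1/(1 + 2.754) = 0.2664.
Free chlorine required for 1.08 ppm HOCl: 1.08 / 0.2664 = 4.055 ppm.
FC to add: 4.055 − 0.1 = 3.955 mg/L as Cl₂.
Cl₂ equivalent: 3.955 mg/L × 1,840,000 L = 7276 g.
Product at 61.5% available Cl: 7276 / 0.615 = 11,830 g.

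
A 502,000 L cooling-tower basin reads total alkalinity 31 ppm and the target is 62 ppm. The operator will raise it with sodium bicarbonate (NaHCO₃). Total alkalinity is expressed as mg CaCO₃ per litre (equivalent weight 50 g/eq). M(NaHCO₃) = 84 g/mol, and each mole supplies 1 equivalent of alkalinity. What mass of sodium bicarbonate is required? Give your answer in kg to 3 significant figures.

Alkalinity to add: (62 − 31) = 31 mg/L as CaCO₃ × 502,000 L = 15,560 g as CaCO₃.
Equivalents: 15,560 g ÷ 50 g/eq = 311.2 eq.
NaHCO₃ supplies 1 eq per mole → 311.2 mol.
Mass: 311.2 mol × 84 g/mol = 26,140 g.

26.1 kg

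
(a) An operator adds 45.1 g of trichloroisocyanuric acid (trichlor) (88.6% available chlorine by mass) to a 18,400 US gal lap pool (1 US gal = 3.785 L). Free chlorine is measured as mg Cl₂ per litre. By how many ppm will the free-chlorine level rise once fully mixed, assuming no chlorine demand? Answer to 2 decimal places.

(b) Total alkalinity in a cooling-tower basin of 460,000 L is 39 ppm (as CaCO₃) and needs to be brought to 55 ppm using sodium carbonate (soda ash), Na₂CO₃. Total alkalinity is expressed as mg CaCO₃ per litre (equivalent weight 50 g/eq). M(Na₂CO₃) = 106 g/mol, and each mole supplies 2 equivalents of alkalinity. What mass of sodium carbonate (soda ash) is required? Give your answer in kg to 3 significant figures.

(a) Volume: 18,400 US gal × 3.785 L/gal = 69,644 L.
(a) Available chlorine delivered: 45.1 g × 0.886 = 39.96 g as Cl₂.
(a) Concentration rise: 39.96 g / 69,644 L = 0.5738 mg/L = 0.57 ppm.

(b) Alkalinity to add: (55 − 39) = 16 mg/L as CaCO₃ × 460,000 L = 7360 g as CaCO₃.
(b) Equivalents: 7360 g ÷ 50 g/eq = 147.2 eq.
(b) Each mole of Na₂CO₃ supplies 2 eq, so 147.2 / 2 = 73.6 mol.
(b) Mass: 73.6 mol × 106 g/mol = 7802 g.

(a) 0.57 ppm; (b) 7.80 kg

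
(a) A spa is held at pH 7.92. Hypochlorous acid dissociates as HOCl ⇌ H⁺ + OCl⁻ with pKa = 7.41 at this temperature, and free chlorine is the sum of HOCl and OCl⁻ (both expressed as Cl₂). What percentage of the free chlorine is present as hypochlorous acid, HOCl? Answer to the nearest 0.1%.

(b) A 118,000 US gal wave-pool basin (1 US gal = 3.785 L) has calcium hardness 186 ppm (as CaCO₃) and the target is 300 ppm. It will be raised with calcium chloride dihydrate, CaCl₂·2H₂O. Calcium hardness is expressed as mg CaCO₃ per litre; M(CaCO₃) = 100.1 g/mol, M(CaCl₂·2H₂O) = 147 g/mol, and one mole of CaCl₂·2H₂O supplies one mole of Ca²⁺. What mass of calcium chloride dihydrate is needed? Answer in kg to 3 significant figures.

(a) [OCl⁻]/[HOCl] = 10^(pH − pKa) = 10^(7.92 − 7.41) = 10^0.51 = 3.236.
(a) Fraction as HOCl = 1 / (1 + 3.236) = 0.2361.

(b) Volume: 118,000 US gal × 3.785 L/gal = 446,630 L.
(b) Hardness to add: (300 − 186) = 114 mg/L as CaCO₃ × 446,630 L = 50,920 g as CaCO₃.
(b) Moles of Ca²⁺ (1 mol Ca²⁺ ≡ 1 mol CaCO₃): 50,920 / 100.1 g/mol = 508.6 mol.
(b) Mass of CaCl₂·2H₂O: 508.6 × 147 = 74,770 g.

(a) 23.6%; (b) 74.8 kg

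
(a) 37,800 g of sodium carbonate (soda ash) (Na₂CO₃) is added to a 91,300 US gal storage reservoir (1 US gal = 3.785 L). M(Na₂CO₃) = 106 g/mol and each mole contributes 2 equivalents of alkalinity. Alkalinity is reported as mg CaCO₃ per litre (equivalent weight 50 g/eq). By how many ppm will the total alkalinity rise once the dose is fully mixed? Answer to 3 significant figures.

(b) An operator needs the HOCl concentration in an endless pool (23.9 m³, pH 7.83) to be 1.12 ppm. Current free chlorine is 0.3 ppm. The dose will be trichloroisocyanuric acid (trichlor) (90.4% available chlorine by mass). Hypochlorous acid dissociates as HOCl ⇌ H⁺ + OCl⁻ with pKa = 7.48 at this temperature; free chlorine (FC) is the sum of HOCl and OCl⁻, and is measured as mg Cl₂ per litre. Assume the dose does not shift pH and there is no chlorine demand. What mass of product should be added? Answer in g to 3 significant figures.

(a) Volume: 91,300 US gal × 3.785 L/gal = 345,570 L.
(a) Moles of Na₂CO₃: 37,800 g ÷ 106 g/mol = 356.6 mol → 713.2 eq of alkalinity.
(a) As CaCO₃: 713.2 eq × 50 g/eq = 35,660 g.
(a) Rise: 35,660 g / 345,570 L × 1000 = 103.2 mg/L.

(b) Volume: 23.9 m³ = 23,900 L.
(b) [OCl⁻]/[HOCl] = 10^(pH − pKa) = 10^(7.83 − 7.48) = 2.239; fraction as HOCl = 1/(1 + 2.239) = 0.3088.
(b) Free chlorine required for 1.12 ppm HOCl: 1.12 / 0.3088 = 3.627 ppm.
(b) FC to add: 3.627 − 0.3 = 3.327 mg/L as Cl₂.
(b) Cl₂ equivalent: 3.327 mg/L × 23,900 L = 79.52 g.
(b) Product at 90.4% available Cl: 79.52 / 0.904 = 87.97 g.

(a) 103 ppm; (b) 88.0 g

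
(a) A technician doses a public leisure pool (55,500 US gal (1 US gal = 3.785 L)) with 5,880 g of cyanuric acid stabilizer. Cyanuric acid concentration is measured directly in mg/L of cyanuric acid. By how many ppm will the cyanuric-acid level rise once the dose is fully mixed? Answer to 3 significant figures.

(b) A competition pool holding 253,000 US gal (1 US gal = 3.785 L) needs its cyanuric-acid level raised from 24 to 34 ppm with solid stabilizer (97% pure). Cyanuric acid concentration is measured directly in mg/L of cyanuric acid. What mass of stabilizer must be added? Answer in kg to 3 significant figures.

(a) 28.0 ppm; (b) 9.87 kg

(a) Volume: 55,500 US gal × 3.785 L/gal = 210,068 L.
(a) Rise: 5,880 g / 210,068 L × 1000 = 27.99 mg/L.

(b) Volume: 253,000 US gal × 3.785 L/gal = 957,605 L.
(b) CYA to add: (34 − 24) = 10 mg/L × 957,605 L = 9576 g cyanuric acid.
(b) At 97% purity: 9576 / 0.97 = 9872 g product.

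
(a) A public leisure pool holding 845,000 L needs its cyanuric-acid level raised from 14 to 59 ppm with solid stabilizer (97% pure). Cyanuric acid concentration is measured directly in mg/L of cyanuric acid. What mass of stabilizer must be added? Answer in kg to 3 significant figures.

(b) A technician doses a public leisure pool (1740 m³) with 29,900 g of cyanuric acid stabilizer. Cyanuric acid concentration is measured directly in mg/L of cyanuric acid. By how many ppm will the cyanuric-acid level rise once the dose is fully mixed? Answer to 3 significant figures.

(a) CYA to add: (59 − 14) = 45 mg/L × 845,000 L = 38,020 g cyanuric acid.
(a) At 97% purity: 38,020 / 0.97 = 39,200 g product.

(b) Volume: 1740 m³ = 1,740,000 L.
(b) Rise: 29,900 g / 1,740,000 L × 1000 = 17.18 mg/L.

(a) 39.2 kg; (b) 17.2 ppm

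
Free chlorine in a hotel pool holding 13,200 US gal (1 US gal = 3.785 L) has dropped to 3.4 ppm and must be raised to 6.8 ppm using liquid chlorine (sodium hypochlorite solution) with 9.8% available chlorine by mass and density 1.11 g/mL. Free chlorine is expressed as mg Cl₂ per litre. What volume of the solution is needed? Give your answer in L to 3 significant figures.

Volume: 13,200 US gal × 3.785 L/gal = 49,962 L.
Chlorine deficit: 6.8 − 3.4 = 3.4 ppm = 3.4 mg/L as Cl₂.
Cl₂ equivalent needed: 3.4 mg/L × 49,962 L = 169,900 mg = 169.9 g.
Product at 9.8% available chlorine: 169.9 / 0.098 = 1733 g.
Volume at density 1.11 g/mL: 1733 g ÷ 1.11 g/mL = 1562 mL.

1.56 L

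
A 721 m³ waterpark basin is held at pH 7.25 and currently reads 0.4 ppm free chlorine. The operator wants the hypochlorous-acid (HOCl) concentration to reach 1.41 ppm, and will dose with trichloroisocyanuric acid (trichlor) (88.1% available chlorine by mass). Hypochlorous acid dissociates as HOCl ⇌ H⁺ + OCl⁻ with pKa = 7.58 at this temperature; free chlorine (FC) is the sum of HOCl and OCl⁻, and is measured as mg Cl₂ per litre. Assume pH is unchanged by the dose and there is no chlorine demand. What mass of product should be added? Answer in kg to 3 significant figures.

Volume: 721 m³ = 721,000 L.
[OCl⁻]/[HOCl] = 10^(pH − pKa) = 10^(7.25 − 7.58) = 0.4677; fraction as HOCl = 1/(1 + 0.4677) = 0.6813.
Free chlorine required for 1.41 ppm HOCl: 1.41 / 0.6813 = 2.07 ppm.
FC to add: 2.07 − 0.4 = 1.67 mg/L as Cl₂.
Cl₂ equivalent: 1.67 mg/L × 721,000 L = 1204 g.
Product at 88.1% available Cl: 1204 / 0.881 = 1366 g.

1.37 kg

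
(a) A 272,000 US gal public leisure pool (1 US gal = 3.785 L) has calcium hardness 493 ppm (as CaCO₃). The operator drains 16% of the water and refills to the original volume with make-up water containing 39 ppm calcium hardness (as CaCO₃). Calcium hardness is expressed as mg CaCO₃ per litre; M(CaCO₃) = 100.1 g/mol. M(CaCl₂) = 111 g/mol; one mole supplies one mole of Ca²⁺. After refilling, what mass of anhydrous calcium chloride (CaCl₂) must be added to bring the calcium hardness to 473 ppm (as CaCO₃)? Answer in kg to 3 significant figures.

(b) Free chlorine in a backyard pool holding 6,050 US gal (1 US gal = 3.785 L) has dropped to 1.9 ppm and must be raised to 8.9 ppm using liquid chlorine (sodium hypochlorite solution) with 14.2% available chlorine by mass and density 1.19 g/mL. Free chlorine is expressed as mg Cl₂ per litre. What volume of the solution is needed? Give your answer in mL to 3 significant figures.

(a) Volume: 272,000 US gal × 3.785 L/gal = 1,029,520 L.
(a) After draining 16% and refilling: 493 × 0.84 + 39 × 0.16 = 420.36 ppm.
(a) Deficit to target: 473 − 420.36 = 52.64 mg/L.
(a) As CaCO₃: 52.64 mg/L × 1,029,520 L = 54,190 g; ÷ 100.1 = 541.4 mol Ca²⁺.
(a) Mass: 541.4 × 111 = 60,100 g.

(b) Volume: 6,050 US gal × 3.785 L/gal = 22,899 L.
(b) Chlorine deficit: 8.9 − 1.9 = 7 ppm = 7 mg/L as Cl₂.
(b) Cl₂ equivalent needed: 7 mg/L × 22,899 L = 160,300 mg = 160.3 g.
(b) Product at 14.2% available chlorine: 160.3 / 0.142 = 1129 g.
(b) Volume at density 1.19 g/mL: 1129 g ÷ 1.19 g/mL = 948.6 mL.

(a) 60.1 kg; (b) 949 mL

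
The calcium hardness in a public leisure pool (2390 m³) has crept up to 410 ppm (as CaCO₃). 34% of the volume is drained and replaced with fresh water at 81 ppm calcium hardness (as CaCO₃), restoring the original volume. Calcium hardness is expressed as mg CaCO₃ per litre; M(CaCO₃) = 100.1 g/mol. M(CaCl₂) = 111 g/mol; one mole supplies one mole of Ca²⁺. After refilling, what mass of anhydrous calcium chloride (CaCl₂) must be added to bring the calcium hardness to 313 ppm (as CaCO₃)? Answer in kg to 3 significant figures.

Volume: 2390 m³ = 2,390,000 L.
After draining 34% and refilling: 410 × 0.66 + 81 × 0.34 = 298.14 ppm.
Deficit to target: 313 − 298.14 = 14.86 mg/L.
As CaCO₃: 14.86 mg/L × 2,390,000 L = 35,520 g; ÷ 100.1 = 354.8 mol Ca²⁺.
Mass: 354.8 × 111 = 39,380 g.

39.4 kg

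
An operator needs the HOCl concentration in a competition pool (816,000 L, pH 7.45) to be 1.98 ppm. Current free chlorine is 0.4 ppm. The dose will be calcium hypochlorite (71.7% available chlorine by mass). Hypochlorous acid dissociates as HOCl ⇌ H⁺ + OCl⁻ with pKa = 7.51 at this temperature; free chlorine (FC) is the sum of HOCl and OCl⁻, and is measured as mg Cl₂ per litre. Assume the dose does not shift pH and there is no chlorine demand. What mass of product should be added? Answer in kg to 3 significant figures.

3.76 kg

[OCl⁻]/[HOCl] = 10^(pH − pKa) = 10^(7.45 − 7.51) = 0.871; fraction as HOCl = 1/(1 + 0.871) = 0.5345.
Free chlorine required for 1.98 ppm HOCl: 1.98 / 0.5345 = 3.705 ppm.
FC to add: 3.705 − 0.4 = 3.305 mg/L as Cl₂.
Cl₂ equivalent: 3.305 mg/L × 816,000 L = 2696 g.
Product at 71.7% available Cl: 2696 / 0.717 = 3761 g.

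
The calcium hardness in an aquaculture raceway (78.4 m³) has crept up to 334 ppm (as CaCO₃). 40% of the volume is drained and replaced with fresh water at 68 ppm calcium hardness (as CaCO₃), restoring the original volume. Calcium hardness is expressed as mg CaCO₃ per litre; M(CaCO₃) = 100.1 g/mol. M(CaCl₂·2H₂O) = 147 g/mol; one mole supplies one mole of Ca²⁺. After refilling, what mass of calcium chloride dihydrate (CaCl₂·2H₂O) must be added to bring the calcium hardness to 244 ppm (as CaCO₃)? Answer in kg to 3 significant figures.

Volume: 78.4 m³ = 78,400 L.
After draining 40% and refilling: 334 × 0.60 + 68 × 0.40 = 227.6 ppm.
Deficit to target: 244 − 227.6 = 16.4 mg/L.
As CaCO₃: 16.4 mg/L × 78,400 L = 1286 g; ÷ 100.1 = 12.84 mol Ca²⁺.
Mass: 12.84 × 147 = 1888 g.

1.89 kg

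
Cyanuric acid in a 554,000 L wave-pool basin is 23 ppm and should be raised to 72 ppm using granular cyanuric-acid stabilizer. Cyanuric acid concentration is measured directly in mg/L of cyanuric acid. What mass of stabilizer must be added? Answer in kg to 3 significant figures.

CYA to add: (72 − 23) = 49 mg/L × 554,000 L = 27,150 g cyanuric acid.

27.1 kg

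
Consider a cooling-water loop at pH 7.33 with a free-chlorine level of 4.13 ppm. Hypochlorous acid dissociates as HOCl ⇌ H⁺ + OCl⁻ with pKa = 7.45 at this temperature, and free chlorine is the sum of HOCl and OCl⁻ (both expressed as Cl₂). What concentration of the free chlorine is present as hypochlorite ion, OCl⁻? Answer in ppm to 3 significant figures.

[OCl⁻]/[HOCl] = 10^(pH − pKa) = 10^(7.33 − 7.45) = 10^-0.12 = 0.7586.
Fraction as HOCl = 1 / (1 + 0.7586) = 0.5686.
OCl⁻ = (1 − 0.5686) × 4.13 ppm = 1.782 ppm.

1.78 ppm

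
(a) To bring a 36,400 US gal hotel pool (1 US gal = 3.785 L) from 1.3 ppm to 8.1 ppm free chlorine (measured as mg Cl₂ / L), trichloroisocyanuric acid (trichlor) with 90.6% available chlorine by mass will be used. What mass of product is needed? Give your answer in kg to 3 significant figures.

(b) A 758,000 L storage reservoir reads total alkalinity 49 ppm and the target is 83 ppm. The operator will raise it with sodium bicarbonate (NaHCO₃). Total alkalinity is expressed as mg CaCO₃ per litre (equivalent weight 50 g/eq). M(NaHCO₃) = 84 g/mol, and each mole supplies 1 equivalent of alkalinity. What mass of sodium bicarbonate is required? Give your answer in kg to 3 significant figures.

(a) 1.03 kg; (b) 43.3 kg

(a) Volume: 36,400 US gal × 3.785 L/gal = 137,774 L.
(a) Chlorine deficit: 8.1 − 1.3 = 6.8 ppm = 6.8 mg/L as Cl₂.
(a) Cl₂ equivalent needed: 6.8 mg/L × 137,774 L = 936,900 mg = 936.9 g.
(a) Product at 90.6% available chlorine: 936.9 / 0.906 = 1034 g.

(b) Alkalinity to add: (83 − 49) = 34 mg/L as CaCO₃ × 758,000 L = 25,770 g as CaCO₃.
(b) Equivalents: 25,770 g ÷ 50 g/eq = 515.4 eq.
(b) NaHCO₃ supplies 1 eq per mole → 515.4 mol.
(b) Mass: 515.4 mol × 84 g/mol = 43,300 g.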